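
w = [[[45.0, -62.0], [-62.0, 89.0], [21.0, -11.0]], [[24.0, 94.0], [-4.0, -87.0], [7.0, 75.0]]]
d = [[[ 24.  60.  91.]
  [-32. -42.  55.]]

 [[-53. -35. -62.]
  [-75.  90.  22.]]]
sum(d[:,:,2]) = 106.0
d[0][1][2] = 55.0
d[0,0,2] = 91.0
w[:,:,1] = [[-62.0, 89.0, -11.0], [94.0, -87.0, 75.0]]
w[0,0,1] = -62.0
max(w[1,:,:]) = 94.0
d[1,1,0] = -75.0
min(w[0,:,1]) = -62.0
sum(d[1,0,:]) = -150.0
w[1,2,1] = 75.0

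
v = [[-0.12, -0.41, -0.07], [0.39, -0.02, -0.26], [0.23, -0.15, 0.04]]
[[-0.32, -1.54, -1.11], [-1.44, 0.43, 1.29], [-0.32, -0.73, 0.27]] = v @ [[-1.51, -0.11, 2.71], [0.68, 4.16, 2.09], [3.22, -2.12, -1.04]]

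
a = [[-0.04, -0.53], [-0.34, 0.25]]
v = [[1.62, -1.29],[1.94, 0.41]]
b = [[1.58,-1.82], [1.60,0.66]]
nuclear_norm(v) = 3.81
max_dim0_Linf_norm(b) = 1.82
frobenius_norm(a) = 0.68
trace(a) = 0.21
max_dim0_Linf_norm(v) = 1.94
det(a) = -0.19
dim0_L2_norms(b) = [2.25, 1.94]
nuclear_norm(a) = 0.92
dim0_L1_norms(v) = [3.56, 1.7]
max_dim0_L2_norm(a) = 0.59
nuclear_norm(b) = 4.09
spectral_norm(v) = 2.59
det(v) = 3.17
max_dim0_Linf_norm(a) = 0.53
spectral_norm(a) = 0.60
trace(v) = 2.03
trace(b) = 2.24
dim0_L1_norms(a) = [0.38, 0.78]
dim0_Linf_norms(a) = [0.34, 0.53]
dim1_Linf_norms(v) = [1.62, 1.94]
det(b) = 3.95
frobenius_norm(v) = 2.87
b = v + a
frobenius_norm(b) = 2.97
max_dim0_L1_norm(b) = 3.18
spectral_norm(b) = 2.52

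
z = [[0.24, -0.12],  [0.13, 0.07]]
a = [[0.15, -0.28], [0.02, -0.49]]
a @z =[[-0.0, -0.04], [-0.06, -0.04]]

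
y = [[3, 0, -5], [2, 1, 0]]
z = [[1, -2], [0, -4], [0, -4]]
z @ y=[[-1, -2, -5], [-8, -4, 0], [-8, -4, 0]]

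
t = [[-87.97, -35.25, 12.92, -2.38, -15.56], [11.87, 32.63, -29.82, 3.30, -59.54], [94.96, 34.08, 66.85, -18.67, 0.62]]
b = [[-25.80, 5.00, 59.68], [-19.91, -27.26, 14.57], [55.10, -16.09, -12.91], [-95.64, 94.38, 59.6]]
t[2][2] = 66.85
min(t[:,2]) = -29.82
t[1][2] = -29.82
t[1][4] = -59.54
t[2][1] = 34.08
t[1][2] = -29.82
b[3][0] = -95.64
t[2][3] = -18.67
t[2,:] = [94.96, 34.08, 66.85, -18.67, 0.62]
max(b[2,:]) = 55.1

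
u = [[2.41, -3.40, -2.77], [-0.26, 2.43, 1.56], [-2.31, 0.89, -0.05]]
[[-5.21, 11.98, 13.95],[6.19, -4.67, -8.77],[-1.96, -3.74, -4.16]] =u@ [[1.80, 1.78, 0.62], [2.49, 0.24, -3.1], [0.39, -3.07, -0.69]]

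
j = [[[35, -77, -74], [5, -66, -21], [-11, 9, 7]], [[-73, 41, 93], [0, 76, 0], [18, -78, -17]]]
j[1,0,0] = -73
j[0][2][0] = -11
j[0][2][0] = -11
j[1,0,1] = 41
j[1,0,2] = 93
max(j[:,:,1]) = 76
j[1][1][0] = 0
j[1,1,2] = 0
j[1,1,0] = 0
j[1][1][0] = 0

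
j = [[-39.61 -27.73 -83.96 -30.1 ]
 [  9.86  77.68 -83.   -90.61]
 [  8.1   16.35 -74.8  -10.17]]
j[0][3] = -30.1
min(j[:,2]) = -83.96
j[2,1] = 16.35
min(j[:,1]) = -27.73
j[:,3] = [-30.1, -90.61, -10.17]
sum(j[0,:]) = -181.4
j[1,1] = 77.68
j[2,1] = 16.35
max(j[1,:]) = 77.68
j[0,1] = -27.73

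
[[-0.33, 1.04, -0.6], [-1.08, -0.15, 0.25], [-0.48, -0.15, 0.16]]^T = [[-0.33, -1.08, -0.48], [1.04, -0.15, -0.15], [-0.60, 0.25, 0.16]]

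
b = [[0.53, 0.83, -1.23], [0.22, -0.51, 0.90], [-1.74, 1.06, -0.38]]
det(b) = -0.83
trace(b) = -0.36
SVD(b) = [[0.36, 0.81, 0.46], [-0.40, -0.32, 0.86], [0.85, -0.49, 0.21]] @ diag([2.2518128750525426, 1.6665483332785562, 0.2208063146607595]) @ [[-0.61, 0.62, -0.50], [0.73, 0.19, -0.66], [0.31, 0.76, 0.57]]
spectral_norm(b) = 2.25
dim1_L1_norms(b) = [2.59, 1.63, 3.18]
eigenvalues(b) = [-2.17, 1.57, 0.24]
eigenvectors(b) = [[0.48, -0.66, 0.26],[-0.47, 0.24, 0.77],[0.74, 0.72, 0.58]]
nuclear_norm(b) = 4.14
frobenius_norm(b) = 2.81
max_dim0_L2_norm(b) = 1.83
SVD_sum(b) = [[-0.49,0.50,-0.40], [0.55,-0.56,0.44], [-1.16,1.18,-0.94]] + [[0.99, 0.26, -0.89], [-0.38, -0.10, 0.35], [-0.6, -0.15, 0.54]] + [[0.03,0.08,0.06], [0.06,0.14,0.11], [0.01,0.04,0.03]]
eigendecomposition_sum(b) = [[-0.49, 0.67, -0.67], [0.47, -0.65, 0.65], [-0.75, 1.04, -1.04]] + [[0.98, 0.1, -0.57], [-0.36, -0.04, 0.21], [-1.07, -0.11, 0.63]] + [[0.04, 0.06, 0.01], [0.11, 0.18, 0.04], [0.08, 0.13, 0.03]]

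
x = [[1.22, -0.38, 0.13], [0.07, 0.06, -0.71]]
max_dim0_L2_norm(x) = 1.22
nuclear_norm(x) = 2.00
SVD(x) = [[-1.00, 0.03], [0.03, 1.0]] @ diag([1.2847082190253953, 0.7154193119902461]) @ [[-0.95,0.30,-0.12], [0.14,0.07,-0.99]]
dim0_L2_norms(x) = [1.22, 0.38, 0.72]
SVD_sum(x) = [[1.22, -0.38, 0.15], [-0.03, 0.01, -0.0]] + [[0.00, 0.00, -0.02],  [0.1, 0.05, -0.71]]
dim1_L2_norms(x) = [1.28, 0.72]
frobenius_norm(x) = 1.47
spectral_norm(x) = 1.28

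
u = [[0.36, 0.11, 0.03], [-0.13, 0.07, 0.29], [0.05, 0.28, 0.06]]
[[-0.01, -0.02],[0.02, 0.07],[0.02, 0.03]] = u @ [[-0.04, -0.11], [0.06, 0.11], [0.04, 0.16]]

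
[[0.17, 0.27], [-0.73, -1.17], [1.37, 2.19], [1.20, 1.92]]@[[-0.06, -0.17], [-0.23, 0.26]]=[[-0.07,  0.04], [0.31,  -0.18], [-0.59,  0.34], [-0.51,  0.30]]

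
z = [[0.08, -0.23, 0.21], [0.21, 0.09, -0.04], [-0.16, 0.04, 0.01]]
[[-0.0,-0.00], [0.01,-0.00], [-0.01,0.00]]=z @[[0.06,-0.01],[-0.03,0.01],[-0.06,0.01]]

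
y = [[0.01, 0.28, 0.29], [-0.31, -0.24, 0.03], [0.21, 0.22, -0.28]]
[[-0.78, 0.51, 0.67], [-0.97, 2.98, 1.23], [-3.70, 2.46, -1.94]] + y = [[-0.77,0.79,0.96], [-1.28,2.74,1.26], [-3.49,2.68,-2.22]]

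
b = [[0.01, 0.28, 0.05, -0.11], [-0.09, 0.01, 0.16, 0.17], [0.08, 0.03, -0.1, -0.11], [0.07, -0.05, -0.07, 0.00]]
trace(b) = -0.08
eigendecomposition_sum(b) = [[(-0+0.09j),0.11-0.07j,-0.13j,(-0.08-0.07j)], [(-0.05-0.04j),(-0.01+0.09j),0.07+0.06j,(0.07-0.01j)], [(0.04+0.03j),0.01-0.07j,(-0.06-0.05j),(-0.06+0.01j)], [(0.03-0.01j),-0.04-0.03j,(-0.04+0.02j),(-0.01+0.04j)]] + [[-0.00-0.09j,0.11+0.07j,0.00+0.13j,-0.08+0.07j], [-0.05+0.04j,(-0.01-0.09j),(0.07-0.06j),0.07+0.01j], [0.04-0.03j,(0.01+0.07j),-0.06+0.05j,(-0.06-0.01j)], [(0.03+0.01j),(-0.04+0.03j),-0.04-0.02j,(-0.01-0.04j)]] + [[(-0+0j), -0j, -0j, (-0+0j)], [0.00-0.00j, -0.00+0.00j, (-0+0j), -0j], [-0.00+0.00j, -0j, 0.00-0.00j, -0.00+0.00j], [0.00-0.00j, (-0+0j), (-0+0j), 0.00-0.00j]] + [[0.02-0.00j,0.06+0.00j,0.04+0.00j,(0.05-0j)], [0.01-0.00j,0.02+0.00j,0.02+0.00j,0.02-0.00j], [-0j,0.01+0.00j,(0.01+0j),(0.01-0j)], [(0.01-0j),0.03+0.00j,0.02+0.00j,(0.02-0j)]]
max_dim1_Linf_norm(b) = 0.28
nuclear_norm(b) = 0.68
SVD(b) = [[-0.72, 0.65, 0.17, 0.17], [0.54, 0.60, 0.43, -0.41], [-0.43, -0.32, 0.20, -0.82], [-0.02, -0.34, 0.87, 0.36]] @ diag([0.3299295819449681, 0.2929371625068578, 0.05319750842460531, 0.0020772283127490944]) @ [[-0.28, -0.63, 0.29, 0.66], [-0.33, 0.67, 0.63, 0.22], [0.76, 0.25, -0.08, 0.6], [-0.49, 0.3, -0.72, 0.39]]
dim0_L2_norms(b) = [0.14, 0.29, 0.21, 0.23]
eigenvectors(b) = [[0.72+0.00j, (0.72-0j), 0.48+0.00j, 0.84+0.00j], [-0.32+0.40j, (-0.32-0.4j), -0.30+0.00j, (0.32+0j)], [0.26-0.31j, (0.26+0.31j), 0.72+0.00j, (0.2+0j)], [(-0.1-0.23j), -0.10+0.23j, -0.41+0.00j, (0.39+0j)]]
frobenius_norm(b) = 0.44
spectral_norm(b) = 0.33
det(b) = 0.00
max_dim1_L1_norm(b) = 0.45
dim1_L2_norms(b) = [0.31, 0.25, 0.17, 0.11]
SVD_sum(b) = [[0.07, 0.15, -0.07, -0.16], [-0.05, -0.11, 0.05, 0.12], [0.04, 0.09, -0.04, -0.09], [0.00, 0.01, -0.0, -0.01]] + [[-0.06, 0.13, 0.12, 0.04], [-0.06, 0.12, 0.11, 0.04], [0.03, -0.06, -0.06, -0.02], [0.03, -0.07, -0.06, -0.02]] + [[0.01, 0.0, -0.00, 0.01], [0.02, 0.01, -0.00, 0.01], [0.01, 0.00, -0.0, 0.01], [0.03, 0.01, -0.0, 0.03]] + [[-0.00, 0.00, -0.0, 0.0], [0.00, -0.00, 0.00, -0.0], [0.00, -0.0, 0.00, -0.00], [-0.0, 0.0, -0.0, 0.0]]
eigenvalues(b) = [(-0.08+0.17j), (-0.08-0.17j), 0j, (0.08+0j)]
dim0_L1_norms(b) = [0.25, 0.37, 0.38, 0.39]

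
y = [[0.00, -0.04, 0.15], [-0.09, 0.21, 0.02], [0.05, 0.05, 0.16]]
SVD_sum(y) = [[-0.01, 0.03, 0.02],[-0.05, 0.18, 0.1],[-0.03, 0.09, 0.05]] + [[0.05, -0.06, 0.12], [-0.03, 0.04, -0.08], [0.04, -0.05, 0.11]] + [[-0.04,-0.01,0.01], [-0.01,-0.0,0.00], [0.03,0.01,-0.01]]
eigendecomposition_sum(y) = [[-0.05+0.00j,(-0.01+0j),(0.03-0j)], [-0.02+0.00j,(-0+0j),0.01-0.00j], [(0.01-0j),-0j,-0.01+0.00j]] + [[0.02+0.02j, (-0.01-0.06j), (0.06+0j)], [(-0.04+0.04j), 0.11-0.03j, 0.00+0.11j], [(0.02+0.05j), (0.02-0.1j), 0.08+0.04j]] + [[(0.02-0.02j),-0.01+0.06j,(0.06-0j)], [-0.04-0.04j,(0.11+0.03j),-0.11j], [(0.02-0.05j),(0.02+0.1j),0.08-0.04j]]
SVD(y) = [[0.16, 0.66, 0.73], [0.88, -0.44, 0.2], [0.45, 0.61, -0.65]] @ diag([0.23736022525356545, 0.2189007628914541, 0.0551595818794529]) @ [[-0.24, 0.84, 0.48],[0.32, -0.40, 0.86],[-0.92, -0.36, 0.17]]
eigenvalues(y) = [(-0.06+0j), (0.22+0.03j), (0.22-0.03j)]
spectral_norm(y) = 0.24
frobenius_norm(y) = 0.33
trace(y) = 0.37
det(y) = -0.00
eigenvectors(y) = [[(0.9+0j),0.03-0.38j,(0.03+0.38j)], [0.32+0.00j,(0.68+0j),(0.68-0j)], [(-0.28+0j),0.31-0.54j,(0.31+0.54j)]]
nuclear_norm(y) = 0.51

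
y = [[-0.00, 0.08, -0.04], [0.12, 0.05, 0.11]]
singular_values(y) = [0.17, 0.09]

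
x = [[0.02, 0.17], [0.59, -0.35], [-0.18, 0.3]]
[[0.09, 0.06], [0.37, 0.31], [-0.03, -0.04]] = x@[[0.86, 0.69], [0.4, 0.29]]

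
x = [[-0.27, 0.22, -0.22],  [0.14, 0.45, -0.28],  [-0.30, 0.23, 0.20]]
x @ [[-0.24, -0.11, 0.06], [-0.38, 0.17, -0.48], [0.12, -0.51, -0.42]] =[[-0.05,0.18,-0.03], [-0.24,0.20,-0.09], [0.01,-0.03,-0.21]]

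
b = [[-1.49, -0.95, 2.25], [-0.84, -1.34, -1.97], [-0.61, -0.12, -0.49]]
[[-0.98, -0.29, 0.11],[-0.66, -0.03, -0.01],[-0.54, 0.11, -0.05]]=b@[[0.86, -0.15, 0.07],[-0.15, 0.28, -0.11],[0.07, -0.11, 0.05]]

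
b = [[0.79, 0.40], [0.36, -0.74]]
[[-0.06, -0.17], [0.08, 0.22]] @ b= [[-0.11, 0.1],[0.14, -0.13]]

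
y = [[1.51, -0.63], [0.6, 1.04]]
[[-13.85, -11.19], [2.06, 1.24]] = y @ [[-6.73, -5.57],[5.86, 4.41]]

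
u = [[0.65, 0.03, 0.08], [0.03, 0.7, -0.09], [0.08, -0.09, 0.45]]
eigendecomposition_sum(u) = [[0.04, -0.04, -0.11],[-0.04, 0.03, 0.1],[-0.11, 0.10, 0.32]] + [[0.61, 0.02, 0.21], [0.02, 0.00, 0.01], [0.21, 0.01, 0.07]] + [[0.0, 0.05, -0.01], [0.05, 0.67, -0.20], [-0.01, -0.2, 0.06]]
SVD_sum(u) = [[0.0, 0.05, -0.01], [0.05, 0.67, -0.2], [-0.01, -0.2, 0.06]] + [[0.61, 0.02, 0.21],[0.02, 0.00, 0.01],[0.21, 0.01, 0.07]] + [[0.04, -0.04, -0.11], [-0.04, 0.03, 0.1], [-0.11, 0.10, 0.32]]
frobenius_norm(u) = 1.07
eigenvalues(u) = [0.39, 0.68, 0.73]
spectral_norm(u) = 0.73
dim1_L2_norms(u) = [0.66, 0.71, 0.47]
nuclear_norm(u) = 1.80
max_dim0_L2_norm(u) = 0.71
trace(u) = 1.80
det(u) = 0.19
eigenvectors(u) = [[-0.31, 0.95, -0.07],[0.29, 0.03, -0.96],[0.9, 0.32, 0.29]]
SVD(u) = [[-0.07, 0.95, -0.31], [-0.96, 0.03, 0.29], [0.29, 0.32, 0.90]] @ diag([0.7293155978725938, 0.678024039817415, 0.39266036230999124]) @ [[-0.07, -0.96, 0.29], [0.95, 0.03, 0.32], [-0.31, 0.29, 0.9]]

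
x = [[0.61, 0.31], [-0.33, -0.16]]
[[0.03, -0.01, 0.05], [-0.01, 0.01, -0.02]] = x @[[0.02,-0.01,0.04], [0.05,-0.02,0.07]]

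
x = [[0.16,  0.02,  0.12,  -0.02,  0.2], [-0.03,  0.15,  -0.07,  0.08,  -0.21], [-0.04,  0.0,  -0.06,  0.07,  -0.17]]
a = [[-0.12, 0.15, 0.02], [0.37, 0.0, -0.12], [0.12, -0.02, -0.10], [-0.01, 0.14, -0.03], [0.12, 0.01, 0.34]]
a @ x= [[-0.02, 0.02, -0.03, 0.02, -0.06], [0.06, 0.01, 0.05, -0.02, 0.09], [0.02, -0.00, 0.02, -0.01, 0.05], [-0.00, 0.02, -0.01, 0.01, -0.03], [0.01, 0.0, -0.01, 0.02, -0.04]]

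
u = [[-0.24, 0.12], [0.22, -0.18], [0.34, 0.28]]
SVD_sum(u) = [[-0.2, -0.05], [0.16, 0.04], [0.39, 0.1]] + [[-0.04, 0.17], [0.06, -0.22], [-0.05, 0.18]]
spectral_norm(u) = 0.48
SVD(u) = [[-0.42, 0.51],  [0.35, -0.67],  [0.84, 0.54]] @ diag([0.47806862968183833, 0.3438755375337556]) @ [[0.97, 0.25],[-0.25, 0.97]]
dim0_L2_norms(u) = [0.47, 0.35]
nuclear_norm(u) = 0.82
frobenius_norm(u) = 0.59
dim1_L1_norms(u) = [0.36, 0.4, 0.62]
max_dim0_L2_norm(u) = 0.47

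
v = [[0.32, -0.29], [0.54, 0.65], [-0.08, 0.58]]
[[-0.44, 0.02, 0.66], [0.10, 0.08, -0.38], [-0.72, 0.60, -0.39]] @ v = [[-0.18, 0.52], [0.11, -0.20], [0.12, 0.37]]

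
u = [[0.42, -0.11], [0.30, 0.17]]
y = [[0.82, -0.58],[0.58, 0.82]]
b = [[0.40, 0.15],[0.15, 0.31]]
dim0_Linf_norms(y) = [0.82, 0.82]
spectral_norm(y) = 1.00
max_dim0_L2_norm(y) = 1.0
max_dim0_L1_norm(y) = 1.4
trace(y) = 1.64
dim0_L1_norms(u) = [0.72, 0.28]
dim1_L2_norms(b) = [0.43, 0.34]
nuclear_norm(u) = 0.72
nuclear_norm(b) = 0.71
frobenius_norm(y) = 1.42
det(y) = 1.01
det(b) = 0.10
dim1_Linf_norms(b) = [0.4, 0.31]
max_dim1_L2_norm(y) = 1.0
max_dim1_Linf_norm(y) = 0.82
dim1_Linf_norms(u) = [0.42, 0.3]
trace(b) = 0.71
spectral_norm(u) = 0.52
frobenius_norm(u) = 0.55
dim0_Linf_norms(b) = [0.4, 0.31]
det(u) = 0.10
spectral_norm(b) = 0.51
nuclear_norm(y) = 2.01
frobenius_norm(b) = 0.55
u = b @ y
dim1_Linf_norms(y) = [0.82, 0.82]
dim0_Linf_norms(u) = [0.42, 0.17]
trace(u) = 0.59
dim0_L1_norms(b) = [0.55, 0.46]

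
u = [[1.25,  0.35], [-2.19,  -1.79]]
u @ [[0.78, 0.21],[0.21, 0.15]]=[[1.05, 0.32], [-2.08, -0.73]]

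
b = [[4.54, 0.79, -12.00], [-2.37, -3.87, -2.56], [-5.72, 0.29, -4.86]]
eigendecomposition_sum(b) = [[6.95, 0.29, -5.93], [-0.70, -0.03, 0.6], [-2.82, -0.12, 2.4]] + [[-2.44, 0.69, -6.19],  [-2.47, 0.69, -6.26],  [-2.98, 0.84, -7.56]] + [[0.03, -0.18, 0.12], [0.8, -4.53, 3.10], [0.08, -0.43, 0.29]]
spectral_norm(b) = 13.33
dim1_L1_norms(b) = [17.33, 8.8, 10.87]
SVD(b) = [[-0.95, 0.32, -0.01], [-0.15, -0.48, -0.86], [-0.29, -0.82, 0.50]] @ diag([13.334197481064422, 7.6223172217609, 3.5923053471026494]) @ [[-0.17, -0.02, 0.98],[0.95, 0.25, 0.17],[-0.25, 0.97, -0.03]]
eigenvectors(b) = [[-0.92, 0.53, -0.04],[0.09, 0.54, -0.99],[0.37, 0.65, -0.09]]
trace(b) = -4.19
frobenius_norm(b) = 15.77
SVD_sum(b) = [[2.18, 0.22, -12.42], [0.35, 0.04, -2.01], [0.66, 0.07, -3.75]] + [[2.35, 0.61, 0.42], [-3.48, -0.9, -0.63], [-5.93, -1.53, -1.07]] + [[0.01, -0.04, 0.00],[0.76, -3.01, 0.08],[-0.44, 1.75, -0.05]]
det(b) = 365.11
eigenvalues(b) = [9.32, -9.31, -4.21]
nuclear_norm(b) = 24.55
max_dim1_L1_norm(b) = 17.33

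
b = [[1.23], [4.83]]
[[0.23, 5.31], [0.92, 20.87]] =b @ [[0.19,4.32]]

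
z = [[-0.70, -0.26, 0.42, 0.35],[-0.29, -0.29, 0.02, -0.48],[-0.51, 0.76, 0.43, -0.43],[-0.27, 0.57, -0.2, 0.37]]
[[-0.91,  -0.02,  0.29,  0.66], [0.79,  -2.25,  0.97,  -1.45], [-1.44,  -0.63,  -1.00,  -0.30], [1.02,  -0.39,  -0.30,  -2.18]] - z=[[-0.21, 0.24, -0.13, 0.31], [1.08, -1.96, 0.95, -0.97], [-0.93, -1.39, -1.43, 0.13], [1.29, -0.96, -0.1, -2.55]]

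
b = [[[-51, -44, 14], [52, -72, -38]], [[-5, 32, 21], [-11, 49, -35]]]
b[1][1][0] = -11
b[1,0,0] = -5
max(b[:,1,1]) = 49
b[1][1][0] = -11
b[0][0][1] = -44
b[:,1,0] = [52, -11]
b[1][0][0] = -5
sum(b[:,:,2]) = -38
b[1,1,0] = -11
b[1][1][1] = 49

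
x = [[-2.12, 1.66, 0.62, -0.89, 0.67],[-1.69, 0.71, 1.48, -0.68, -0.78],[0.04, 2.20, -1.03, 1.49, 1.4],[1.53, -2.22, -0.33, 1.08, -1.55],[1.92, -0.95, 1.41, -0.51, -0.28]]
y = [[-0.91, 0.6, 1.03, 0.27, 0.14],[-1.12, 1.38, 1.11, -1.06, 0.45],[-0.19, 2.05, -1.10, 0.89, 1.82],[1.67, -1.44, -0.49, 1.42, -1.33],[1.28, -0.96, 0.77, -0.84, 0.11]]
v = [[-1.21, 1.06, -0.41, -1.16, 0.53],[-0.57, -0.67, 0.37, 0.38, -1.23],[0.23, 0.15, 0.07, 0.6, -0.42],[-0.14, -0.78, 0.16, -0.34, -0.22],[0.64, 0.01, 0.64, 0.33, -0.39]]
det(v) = -0.13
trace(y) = 0.90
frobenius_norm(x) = 6.59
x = y + v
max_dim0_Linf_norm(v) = 1.23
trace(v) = -2.54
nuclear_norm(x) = 11.78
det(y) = 9.16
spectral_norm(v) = 2.46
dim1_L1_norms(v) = [4.37, 3.22, 1.47, 1.64, 2.01]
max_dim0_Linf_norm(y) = 2.05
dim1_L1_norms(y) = [2.95, 5.12, 6.05, 6.35, 3.96]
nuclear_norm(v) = 5.53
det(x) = 3.89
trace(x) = -1.64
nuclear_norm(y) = 10.22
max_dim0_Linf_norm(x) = 2.22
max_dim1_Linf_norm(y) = 2.05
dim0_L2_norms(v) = [1.51, 1.48, 0.86, 1.44, 1.47]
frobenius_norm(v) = 3.08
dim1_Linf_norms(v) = [1.21, 1.23, 0.6, 0.78, 0.64]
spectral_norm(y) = 4.28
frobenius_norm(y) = 5.51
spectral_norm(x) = 5.15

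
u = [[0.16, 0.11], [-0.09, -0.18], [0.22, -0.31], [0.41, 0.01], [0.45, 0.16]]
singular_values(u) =[0.68, 0.4]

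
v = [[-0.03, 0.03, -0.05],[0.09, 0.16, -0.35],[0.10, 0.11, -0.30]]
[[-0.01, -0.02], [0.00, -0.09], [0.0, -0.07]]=v @ [[0.29, 0.03], [0.19, -0.27], [0.15, 0.14]]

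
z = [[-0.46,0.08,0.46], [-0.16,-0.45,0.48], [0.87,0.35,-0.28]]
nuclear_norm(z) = 2.05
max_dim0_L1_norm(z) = 1.49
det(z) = 0.20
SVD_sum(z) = [[-0.44,-0.20,0.30], [-0.41,-0.19,0.28], [0.74,0.33,-0.49]] + [[-0.07, 0.07, -0.05],[0.25, -0.27, 0.20],[0.10, -0.11, 0.08]] + [[0.05, 0.21, 0.22], [0.0, 0.00, 0.00], [0.03, 0.13, 0.13]]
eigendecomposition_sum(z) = [[-0.44, -0.11, 0.31], [-0.64, -0.16, 0.45], [0.73, 0.18, -0.51]] + [[-0.14, 0.12, 0.02], [0.38, -0.34, -0.07], [-0.06, 0.06, 0.01]] + [[0.12,0.06,0.13],[0.09,0.05,0.1],[0.20,0.11,0.22]]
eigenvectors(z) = [[0.41, 0.34, 0.47], [0.60, -0.93, 0.37], [-0.69, 0.15, 0.8]]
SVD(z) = [[-0.47,0.24,0.85], [-0.43,-0.9,0.01], [0.77,-0.36,0.52]] @ diag([1.2256051849587506, 0.46525132753885506, 0.3568376841444281]) @ [[0.78, 0.35, -0.52],  [-0.60, 0.64, -0.48],  [0.17, 0.69, 0.71]]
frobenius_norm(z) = 1.36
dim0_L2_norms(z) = [1.0, 0.58, 0.72]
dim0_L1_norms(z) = [1.49, 0.88, 1.22]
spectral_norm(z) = 1.23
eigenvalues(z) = [-1.11, -0.47, 0.39]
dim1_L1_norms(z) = [1.0, 1.09, 1.5]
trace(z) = -1.19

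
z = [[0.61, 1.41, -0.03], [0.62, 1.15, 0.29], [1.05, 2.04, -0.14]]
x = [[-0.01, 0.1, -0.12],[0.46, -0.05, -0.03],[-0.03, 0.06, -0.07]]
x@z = [[-0.07, -0.14, 0.05], [0.22, 0.53, -0.02], [-0.05, -0.12, 0.03]]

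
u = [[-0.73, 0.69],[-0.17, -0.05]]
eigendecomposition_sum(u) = [[-0.36-1.59j, (0.34+3.26j)], [-0.08-0.80j, (-0.03+1.63j)]] + [[(-0.37+1.59j), 0.35-3.26j], [-0.09+0.80j, -0.02-1.63j]]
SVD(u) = [[-1.0, -0.09], [-0.09, 1.0]] @ diag([1.0085357021286536, 0.1524983197673458]) @ [[0.74, -0.68],[-0.68, -0.74]]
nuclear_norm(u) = 1.16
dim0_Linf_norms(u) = [0.73, 0.69]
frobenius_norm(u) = 1.02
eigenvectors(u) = [[(0.9+0j),  (0.9-0j)], [(0.44+0.05j),  (0.44-0.05j)]]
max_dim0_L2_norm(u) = 0.75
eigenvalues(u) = [(-0.39+0.04j), (-0.39-0.04j)]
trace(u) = -0.78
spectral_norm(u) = 1.01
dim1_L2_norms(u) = [1.0, 0.18]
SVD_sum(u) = [[-0.74, 0.68], [-0.07, 0.06]] + [[0.01, 0.01], [-0.10, -0.11]]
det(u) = 0.15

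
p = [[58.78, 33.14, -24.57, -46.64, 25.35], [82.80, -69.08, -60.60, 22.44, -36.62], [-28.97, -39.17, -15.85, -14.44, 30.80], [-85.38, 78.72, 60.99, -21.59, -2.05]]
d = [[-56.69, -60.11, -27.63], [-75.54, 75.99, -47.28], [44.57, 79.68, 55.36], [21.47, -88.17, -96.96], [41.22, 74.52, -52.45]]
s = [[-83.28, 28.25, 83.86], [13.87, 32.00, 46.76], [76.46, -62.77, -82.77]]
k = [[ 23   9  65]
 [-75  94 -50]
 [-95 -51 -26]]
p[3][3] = -21.59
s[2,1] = -62.77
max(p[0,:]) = 58.78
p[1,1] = -69.08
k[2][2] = -26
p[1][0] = 82.8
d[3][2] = -96.96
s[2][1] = -62.77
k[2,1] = -51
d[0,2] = -27.63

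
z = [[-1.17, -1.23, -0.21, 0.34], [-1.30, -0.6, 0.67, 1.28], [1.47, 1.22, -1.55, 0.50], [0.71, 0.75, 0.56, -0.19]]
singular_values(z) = [3.3, 1.61, 1.19, 0.08]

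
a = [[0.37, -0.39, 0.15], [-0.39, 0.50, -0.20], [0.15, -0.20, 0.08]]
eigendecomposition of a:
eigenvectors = [[0.61, -0.78, 0.08], [-0.73, -0.53, 0.42], [0.29, 0.32, 0.9]]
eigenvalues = [0.91, 0.04, -0.0]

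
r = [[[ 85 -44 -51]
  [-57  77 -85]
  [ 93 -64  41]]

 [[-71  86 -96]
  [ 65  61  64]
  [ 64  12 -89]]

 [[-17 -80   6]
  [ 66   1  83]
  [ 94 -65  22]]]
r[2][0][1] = -80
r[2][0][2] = 6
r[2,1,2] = 83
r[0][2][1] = -64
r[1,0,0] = -71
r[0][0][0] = 85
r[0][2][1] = -64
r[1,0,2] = -96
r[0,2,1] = -64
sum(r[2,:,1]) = -144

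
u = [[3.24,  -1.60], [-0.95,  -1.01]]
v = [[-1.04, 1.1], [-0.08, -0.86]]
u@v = [[-3.24, 4.94], [1.07, -0.18]]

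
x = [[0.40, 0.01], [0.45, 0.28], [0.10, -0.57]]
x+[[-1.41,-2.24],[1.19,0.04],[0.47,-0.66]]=[[-1.01, -2.23], [1.64, 0.32], [0.57, -1.23]]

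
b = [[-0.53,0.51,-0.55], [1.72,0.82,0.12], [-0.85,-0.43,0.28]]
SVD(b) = [[-0.14, -0.96, 0.24], [0.89, -0.01, 0.46], [-0.44, 0.28, 0.85]] @ diag([2.1480429818419995, 0.9014637953924263, 0.2185734973779133]) @ [[0.92, 0.39, 0.03], [0.27, -0.69, 0.67], [-0.28, 0.61, 0.74]]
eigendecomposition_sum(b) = [[-0.91, 0.16, -0.36], [0.80, -0.14, 0.32], [-0.29, 0.05, -0.12]] + [[0.39, 0.39, -0.14], [0.89, 0.89, -0.32], [-0.59, -0.59, 0.21]] + [[-0.01, -0.03, -0.05], [0.02, 0.07, 0.12], [0.04, 0.11, 0.19]]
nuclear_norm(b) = 3.27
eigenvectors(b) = [[0.73, -0.34, -0.23], [-0.65, -0.78, 0.53], [0.24, 0.52, 0.82]]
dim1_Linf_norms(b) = [0.55, 1.72, 0.85]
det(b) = -0.42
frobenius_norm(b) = 2.34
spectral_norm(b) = 2.15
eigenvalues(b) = [-1.16, 1.49, 0.25]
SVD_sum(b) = [[-0.28, -0.12, -0.01], [1.75, 0.75, 0.05], [-0.87, -0.37, -0.03]] + [[-0.24, 0.60, -0.58], [-0.0, 0.01, -0.01], [0.07, -0.17, 0.17]] + [[-0.01,0.03,0.04], [-0.03,0.06,0.07], [-0.05,0.11,0.14]]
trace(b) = 0.57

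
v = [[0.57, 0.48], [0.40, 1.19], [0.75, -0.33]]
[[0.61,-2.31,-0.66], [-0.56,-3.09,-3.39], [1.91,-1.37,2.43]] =v @ [[2.04, -2.59, 1.73], [-1.16, -1.73, -3.43]]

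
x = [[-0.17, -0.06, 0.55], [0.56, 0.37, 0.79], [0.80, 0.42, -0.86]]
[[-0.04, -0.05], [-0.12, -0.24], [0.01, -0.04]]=x@[[-0.06, -0.10], [-0.05, -0.19], [-0.09, -0.14]]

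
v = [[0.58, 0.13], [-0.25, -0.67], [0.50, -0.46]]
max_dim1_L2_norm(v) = 0.72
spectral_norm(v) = 0.83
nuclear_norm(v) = 1.63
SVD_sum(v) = [[0.12, 0.31], [-0.26, -0.67], [-0.09, -0.23]] + [[0.46, -0.18], [0.01, -0.00], [0.59, -0.23]]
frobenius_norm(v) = 1.15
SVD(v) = [[0.4,0.62], [-0.87,0.01], [-0.3,0.79]] @ diag([0.8260579080557775, 0.8024514518265342]) @ [[0.36, 0.93], [0.93, -0.36]]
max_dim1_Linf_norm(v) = 0.67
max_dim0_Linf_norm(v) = 0.67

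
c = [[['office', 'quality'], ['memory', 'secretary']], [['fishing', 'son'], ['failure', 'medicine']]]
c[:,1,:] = [['memory', 'secretary'], ['failure', 'medicine']]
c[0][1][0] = 'memory'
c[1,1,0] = 'failure'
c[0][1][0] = 'memory'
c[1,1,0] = 'failure'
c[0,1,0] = 'memory'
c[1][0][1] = 'son'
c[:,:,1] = [['quality', 'secretary'], ['son', 'medicine']]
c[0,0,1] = 'quality'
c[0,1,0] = 'memory'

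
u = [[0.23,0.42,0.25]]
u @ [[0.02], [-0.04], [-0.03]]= [[-0.02]]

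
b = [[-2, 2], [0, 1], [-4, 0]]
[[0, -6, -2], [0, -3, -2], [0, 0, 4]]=b @ [[0, 0, -1], [0, -3, -2]]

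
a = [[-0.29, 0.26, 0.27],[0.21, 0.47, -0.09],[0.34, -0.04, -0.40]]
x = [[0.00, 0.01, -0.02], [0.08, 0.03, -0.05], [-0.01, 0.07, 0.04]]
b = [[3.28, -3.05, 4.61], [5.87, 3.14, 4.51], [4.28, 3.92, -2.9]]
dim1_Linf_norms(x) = [0.02, 0.08, 0.07]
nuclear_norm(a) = 1.30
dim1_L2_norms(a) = [0.47, 0.52, 0.53]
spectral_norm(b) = 9.50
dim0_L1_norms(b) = [13.43, 10.11, 12.02]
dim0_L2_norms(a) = [0.49, 0.54, 0.49]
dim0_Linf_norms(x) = [0.08, 0.07, 0.05]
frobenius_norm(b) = 12.17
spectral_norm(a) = 0.69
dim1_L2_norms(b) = [6.43, 8.04, 6.49]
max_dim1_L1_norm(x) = 0.16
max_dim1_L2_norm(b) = 8.04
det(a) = 0.02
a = b @ x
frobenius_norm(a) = 0.88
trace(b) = 3.52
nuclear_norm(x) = 0.20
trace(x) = 0.07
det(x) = -0.00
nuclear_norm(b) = 19.01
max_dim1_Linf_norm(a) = 0.47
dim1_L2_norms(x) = [0.02, 0.1, 0.08]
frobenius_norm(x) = 0.13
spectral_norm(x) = 0.10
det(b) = -154.53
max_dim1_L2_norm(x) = 0.1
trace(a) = -0.22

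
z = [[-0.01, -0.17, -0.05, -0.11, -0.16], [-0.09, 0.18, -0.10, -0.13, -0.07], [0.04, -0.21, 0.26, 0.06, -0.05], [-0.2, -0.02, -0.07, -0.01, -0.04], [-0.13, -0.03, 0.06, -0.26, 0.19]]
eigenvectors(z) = [[-0.64+0.00j, 0.25+0.00j, -0.38+0.20j, (-0.38-0.2j), (0.09+0j)],[-0.33+0.00j, (-0.47+0j), -0.09+0.10j, (-0.09-0.1j), 0.48+0.00j],[-0.06+0.00j, -0.64+0.00j, -0.17+0.33j, (-0.17-0.33j), (-0.65+0j)],[-0.52+0.00j, -0.12+0.00j, 0.10-0.34j, 0.10+0.34j, 0.12+0.00j],[(-0.45+0j), 0.54+0.00j, (0.73+0j), 0.73-0.00j, -0.58+0.00j]]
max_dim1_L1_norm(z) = 0.67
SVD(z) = [[0.10,0.23,0.83,0.44,0.23], [-0.55,-0.08,0.22,0.15,-0.78], [0.72,0.36,0.06,-0.18,-0.56], [-0.23,0.13,0.42,-0.86,0.1], [-0.34,0.89,-0.27,0.10,0.09]] @ diag([0.43435260411574544, 0.3501792147783587, 0.2806938868359214, 0.16699414118987016, 0.1226223125547841]) @ [[0.39, -0.58, 0.54, 0.45, -0.16], [-0.35, -0.45, 0.39, -0.64, 0.33], [-0.26, -0.41, -0.34, -0.18, -0.79], [0.8, 0.03, -0.1, -0.57, -0.11], [0.12, -0.54, -0.66, 0.16, 0.48]]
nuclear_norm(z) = 1.35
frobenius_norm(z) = 0.66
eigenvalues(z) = [(-0.31+0j), (0.14+0j), (0.21+0.11j), (0.21-0.11j), (0.35+0j)]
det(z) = -0.00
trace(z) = 0.61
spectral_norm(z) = 0.43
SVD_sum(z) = [[0.02, -0.03, 0.02, 0.02, -0.01],[-0.09, 0.14, -0.13, -0.11, 0.04],[0.12, -0.18, 0.17, 0.14, -0.05],[-0.04, 0.06, -0.05, -0.05, 0.02],[-0.06, 0.09, -0.08, -0.07, 0.02]] + [[-0.03, -0.04, 0.03, -0.05, 0.03], [0.01, 0.01, -0.01, 0.02, -0.01], [-0.04, -0.06, 0.05, -0.08, 0.04], [-0.02, -0.02, 0.02, -0.03, 0.01], [-0.11, -0.14, 0.12, -0.2, 0.10]] + [[-0.06, -0.1, -0.08, -0.04, -0.18], [-0.02, -0.03, -0.02, -0.01, -0.05], [-0.00, -0.01, -0.01, -0.00, -0.01], [-0.03, -0.05, -0.04, -0.02, -0.09], [0.02, 0.03, 0.03, 0.01, 0.06]] + [[0.06, 0.00, -0.01, -0.04, -0.01], [0.02, 0.00, -0.00, -0.01, -0.0], [-0.02, -0.0, 0.00, 0.02, 0.00], [-0.12, -0.0, 0.01, 0.08, 0.02], [0.01, 0.0, -0.00, -0.01, -0.0]] + [[0.00, -0.01, -0.02, 0.0, 0.01],  [-0.01, 0.05, 0.06, -0.02, -0.05],  [-0.01, 0.04, 0.05, -0.01, -0.03],  [0.0, -0.01, -0.01, 0.00, 0.01],  [0.0, -0.01, -0.01, 0.00, 0.01]]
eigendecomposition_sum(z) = [[(-0.13-0j), -0.07+0.00j, (-0.03-0j), -0.12+0.00j, (-0.06+0j)], [(-0.07-0j), (-0.03+0j), (-0.02-0j), (-0.06+0j), (-0.03+0j)], [(-0.01-0j), (-0.01+0j), -0.00-0.00j, (-0.01+0j), (-0.01+0j)], [-0.10-0.00j, -0.05+0.00j, -0.03-0.00j, -0.10+0.00j, (-0.05+0j)], [-0.09-0.00j, -0.05+0.00j, -0.02-0.00j, -0.09+0.00j, -0.04+0.00j]] + [[0.02-0.00j, -0.02+0.00j, (-0.02+0j), (-0.01+0j), (0.01+0j)],[(-0.04+0j), (0.04+0j), 0.04+0.00j, (0.03+0j), -0.01+0.00j],[(-0.06+0j), 0.06+0.00j, 0.06+0.00j, 0.04+0.00j, (-0.01+0j)],[(-0.01+0j), 0.01+0.00j, (0.01+0j), 0.01+0.00j, -0.00+0.00j],[(0.05-0j), -0.05+0.00j, (-0.05+0j), (-0.03+0j), 0.01+0.00j]] + [[(0.05+0.02j), (-0.06+0.07j), (0.01+0.01j), 0.02-0.11j, -0.05+0.04j], [(0.02+0j), -0.01+0.03j, -0j, (-0.01-0.03j), (-0.01+0.02j)], [(0.04-0.01j), (-0+0.08j), (0.01-0j), -0.04-0.09j, -0.02+0.05j], [-0.04+0.02j, (-0.01-0.08j), -0.01+0.01j, 0.05+0.08j, 0.01-0.05j], [(-0.05-0.07j), 0.15-0.07j, (-0.02-0.02j), -0.12+0.15j, (0.11-0.01j)]] + [[(0.05-0.02j), (-0.06-0.07j), (0.01-0.01j), (0.02+0.11j), (-0.05-0.04j)], [(0.02-0j), -0.01-0.03j, 0j, (-0.01+0.03j), (-0.01-0.02j)], [0.04+0.01j, -0.00-0.08j, (0.01+0j), (-0.04+0.09j), (-0.02-0.05j)], [-0.04-0.02j, -0.01+0.08j, (-0.01-0.01j), 0.05-0.08j, (0.01+0.05j)], [(-0.05+0.07j), (0.15+0.07j), -0.02+0.02j, (-0.12-0.15j), 0.11+0.01j]] + [[(-0-0j), 0.03+0.00j, (-0.02-0j), (-0.01+0j), (-0+0j)], [(-0.01-0j), (0.19+0j), (-0.13-0j), -0.08+0.00j, (-0+0j)], [0.02+0.00j, (-0.26-0j), 0.18+0.00j, (0.11-0j), 0.01-0.00j], [(-0-0j), (0.05+0j), -0.03-0.00j, (-0.02+0j), -0.00+0.00j], [0.02+0.00j, -0.23-0.00j, 0.16+0.00j, 0.10-0.00j, (0.01-0j)]]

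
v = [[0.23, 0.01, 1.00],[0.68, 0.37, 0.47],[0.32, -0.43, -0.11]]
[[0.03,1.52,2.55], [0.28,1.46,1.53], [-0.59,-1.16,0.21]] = v @ [[-0.27, -0.12, 0.87], [1.16, 2.22, -0.44], [0.08, 1.53, 2.35]]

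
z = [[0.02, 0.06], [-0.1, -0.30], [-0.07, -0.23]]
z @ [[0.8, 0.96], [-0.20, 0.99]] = [[0.00, 0.08], [-0.02, -0.39], [-0.01, -0.29]]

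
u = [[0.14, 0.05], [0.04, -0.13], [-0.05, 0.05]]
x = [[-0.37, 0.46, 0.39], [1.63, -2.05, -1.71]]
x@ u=[[-0.05,-0.06], [0.23,0.26]]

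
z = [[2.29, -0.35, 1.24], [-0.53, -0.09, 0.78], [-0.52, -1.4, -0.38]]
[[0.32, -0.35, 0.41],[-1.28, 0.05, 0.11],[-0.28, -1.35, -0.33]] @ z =[[0.71,-0.65,-0.03], [-3.01,0.29,-1.59], [0.25,0.68,-1.27]]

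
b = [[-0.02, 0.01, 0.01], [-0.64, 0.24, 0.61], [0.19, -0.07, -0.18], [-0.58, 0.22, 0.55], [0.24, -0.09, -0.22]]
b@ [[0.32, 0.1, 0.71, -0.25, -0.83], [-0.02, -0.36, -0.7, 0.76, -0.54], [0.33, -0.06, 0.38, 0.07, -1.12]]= [[-0.0, -0.01, -0.02, 0.01, -0.00], [-0.01, -0.19, -0.39, 0.39, -0.28], [0.00, 0.06, 0.12, -0.11, 0.08], [-0.01, -0.17, -0.36, 0.35, -0.25], [0.01, 0.07, 0.15, -0.14, 0.10]]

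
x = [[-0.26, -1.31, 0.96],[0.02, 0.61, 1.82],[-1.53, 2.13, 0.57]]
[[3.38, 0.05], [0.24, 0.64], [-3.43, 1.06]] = x @ [[-0.19, -0.28], [-1.96, 0.22], [0.79, 0.28]]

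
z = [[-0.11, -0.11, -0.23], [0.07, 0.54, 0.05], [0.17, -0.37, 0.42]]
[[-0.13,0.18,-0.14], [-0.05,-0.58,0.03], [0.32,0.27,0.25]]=z @ [[0.11,0.24,0.06], [-0.16,-1.07,-0.0], [0.58,-0.39,0.56]]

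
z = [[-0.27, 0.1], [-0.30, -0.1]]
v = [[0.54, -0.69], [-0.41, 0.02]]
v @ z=[[0.06,0.12], [0.1,-0.04]]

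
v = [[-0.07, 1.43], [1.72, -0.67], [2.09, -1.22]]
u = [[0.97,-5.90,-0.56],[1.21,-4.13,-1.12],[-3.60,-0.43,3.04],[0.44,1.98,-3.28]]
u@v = [[-11.39, 6.02],[-9.53, 5.86],[5.87, -8.57],[-3.48, 3.3]]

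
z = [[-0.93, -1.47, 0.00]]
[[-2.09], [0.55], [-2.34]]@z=[[1.94, 3.07, 0.0], [-0.51, -0.81, 0.0], [2.18, 3.44, 0.00]]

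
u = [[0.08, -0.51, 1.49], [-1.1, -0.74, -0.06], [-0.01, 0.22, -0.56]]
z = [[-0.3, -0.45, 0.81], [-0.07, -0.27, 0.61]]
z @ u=[[0.46, 0.66, -0.87], [0.29, 0.37, -0.43]]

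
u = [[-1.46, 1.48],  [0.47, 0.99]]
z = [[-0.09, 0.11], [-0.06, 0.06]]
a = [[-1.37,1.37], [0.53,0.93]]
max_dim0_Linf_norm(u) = 1.48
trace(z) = -0.03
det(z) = 0.00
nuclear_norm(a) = 2.98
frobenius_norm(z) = 0.17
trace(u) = -0.47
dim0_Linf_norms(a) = [1.37, 1.37]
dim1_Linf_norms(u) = [1.48, 0.99]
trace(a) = -0.44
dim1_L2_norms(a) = [1.94, 1.07]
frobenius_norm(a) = 2.21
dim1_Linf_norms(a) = [1.37, 0.93]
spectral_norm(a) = 1.97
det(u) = -2.14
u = z + a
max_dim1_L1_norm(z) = 0.2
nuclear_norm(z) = 0.17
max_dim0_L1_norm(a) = 2.3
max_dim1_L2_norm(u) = 2.08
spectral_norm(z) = 0.17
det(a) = -2.00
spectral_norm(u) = 2.12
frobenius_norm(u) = 2.35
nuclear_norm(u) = 3.13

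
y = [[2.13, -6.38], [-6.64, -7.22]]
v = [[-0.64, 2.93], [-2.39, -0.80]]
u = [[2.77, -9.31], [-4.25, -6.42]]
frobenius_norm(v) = 3.92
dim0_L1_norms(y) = [8.77, 13.6]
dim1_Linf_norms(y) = [6.38, 7.22]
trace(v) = -1.44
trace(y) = -5.09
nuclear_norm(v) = 5.51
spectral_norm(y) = 10.56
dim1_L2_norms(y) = [6.73, 9.81]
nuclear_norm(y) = 16.03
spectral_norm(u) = 11.31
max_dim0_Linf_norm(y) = 7.22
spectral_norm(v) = 3.04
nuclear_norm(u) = 16.38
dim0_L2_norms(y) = [6.97, 9.63]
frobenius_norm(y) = 11.89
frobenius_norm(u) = 12.39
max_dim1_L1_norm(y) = 13.86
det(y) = -57.74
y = u + v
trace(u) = -3.65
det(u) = -57.35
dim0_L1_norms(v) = [3.03, 3.73]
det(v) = 7.51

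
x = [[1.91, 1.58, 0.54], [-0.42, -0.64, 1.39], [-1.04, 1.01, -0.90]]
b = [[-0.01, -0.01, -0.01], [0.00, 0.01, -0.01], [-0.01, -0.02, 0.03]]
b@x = [[-0.00, -0.02, -0.01], [0.01, -0.02, 0.02], [-0.04, 0.03, -0.06]]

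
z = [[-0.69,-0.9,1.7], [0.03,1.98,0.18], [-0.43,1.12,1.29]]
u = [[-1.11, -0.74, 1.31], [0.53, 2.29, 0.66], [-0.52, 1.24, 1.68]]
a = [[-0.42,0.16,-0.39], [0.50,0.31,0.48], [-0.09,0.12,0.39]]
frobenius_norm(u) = 3.75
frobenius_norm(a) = 1.05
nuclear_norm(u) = 5.26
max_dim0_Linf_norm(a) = 0.5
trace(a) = 0.28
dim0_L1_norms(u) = [2.16, 4.27, 3.65]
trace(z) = 2.58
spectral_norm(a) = 0.94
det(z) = -0.01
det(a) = -0.10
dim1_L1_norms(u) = [3.16, 3.48, 3.44]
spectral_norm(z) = 2.46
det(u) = -0.03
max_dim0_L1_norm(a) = 1.26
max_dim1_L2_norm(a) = 0.76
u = z + a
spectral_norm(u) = 3.01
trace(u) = 2.86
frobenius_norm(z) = 3.35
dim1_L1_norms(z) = [3.29, 2.19, 2.84]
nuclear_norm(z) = 4.74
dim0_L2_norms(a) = [0.66, 0.37, 0.73]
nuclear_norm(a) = 1.60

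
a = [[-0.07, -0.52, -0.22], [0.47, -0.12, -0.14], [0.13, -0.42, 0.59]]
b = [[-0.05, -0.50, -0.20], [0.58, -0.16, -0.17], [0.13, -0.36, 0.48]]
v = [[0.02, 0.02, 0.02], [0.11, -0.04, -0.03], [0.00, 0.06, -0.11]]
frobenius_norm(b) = 1.03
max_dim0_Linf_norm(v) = 0.11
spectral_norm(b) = 0.71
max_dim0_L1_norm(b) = 1.02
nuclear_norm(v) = 0.28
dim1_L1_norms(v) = [0.06, 0.18, 0.17]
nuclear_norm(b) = 1.76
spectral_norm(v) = 0.13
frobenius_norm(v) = 0.18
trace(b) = 0.27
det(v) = 0.00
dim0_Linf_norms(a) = [0.47, 0.52, 0.59]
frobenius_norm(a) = 1.06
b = a + v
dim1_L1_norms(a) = [0.81, 0.73, 1.14]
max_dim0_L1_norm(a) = 1.06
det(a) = 0.20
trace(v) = -0.13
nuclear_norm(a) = 1.80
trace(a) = 0.40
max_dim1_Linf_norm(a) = 0.59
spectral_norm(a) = 0.76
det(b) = 0.19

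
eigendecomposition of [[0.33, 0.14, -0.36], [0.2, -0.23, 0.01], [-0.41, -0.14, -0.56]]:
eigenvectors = [[-0.9,-0.35,-0.27], [-0.24,0.17,0.96], [0.37,-0.92,-0.09]]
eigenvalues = [0.52, -0.69, -0.29]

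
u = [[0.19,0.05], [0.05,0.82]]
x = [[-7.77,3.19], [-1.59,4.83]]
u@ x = [[-1.56,0.85], [-1.69,4.12]]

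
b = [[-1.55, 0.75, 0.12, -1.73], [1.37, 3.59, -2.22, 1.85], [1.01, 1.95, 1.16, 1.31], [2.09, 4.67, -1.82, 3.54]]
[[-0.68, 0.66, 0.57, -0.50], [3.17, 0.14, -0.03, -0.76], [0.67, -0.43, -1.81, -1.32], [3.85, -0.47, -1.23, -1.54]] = b @ [[0.42,0.12,-0.12,0.29], [0.34,0.12,-0.21,-0.46], [-0.51,-0.17,-0.7,-0.39], [0.13,-0.45,-0.36,-0.2]]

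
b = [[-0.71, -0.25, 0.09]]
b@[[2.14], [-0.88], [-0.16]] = [[-1.31]]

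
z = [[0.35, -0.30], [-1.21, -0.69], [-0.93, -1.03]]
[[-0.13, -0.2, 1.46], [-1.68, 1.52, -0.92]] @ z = [[-1.16, -1.33], [-1.57, 0.4]]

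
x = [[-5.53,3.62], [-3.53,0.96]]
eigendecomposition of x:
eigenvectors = [[(0.71+0j), 0.71-0.00j], [(0.64+0.29j), 0.64-0.29j]]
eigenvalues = [(-2.28+1.5j), (-2.28-1.5j)]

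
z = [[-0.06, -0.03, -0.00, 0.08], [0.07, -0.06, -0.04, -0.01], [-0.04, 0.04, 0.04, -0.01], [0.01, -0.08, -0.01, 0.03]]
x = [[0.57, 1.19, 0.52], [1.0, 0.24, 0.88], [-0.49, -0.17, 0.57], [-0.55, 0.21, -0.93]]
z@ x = [[-0.11, -0.06, -0.13], [0.01, 0.07, -0.03], [0.00, -0.05, 0.05], [-0.09, 0.00, -0.10]]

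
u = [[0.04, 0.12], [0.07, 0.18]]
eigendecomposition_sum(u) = [[-0.00, 0.0],[0.0, -0.0]] + [[0.04, 0.12], [0.07, 0.18]]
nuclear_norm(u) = 0.24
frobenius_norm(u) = 0.23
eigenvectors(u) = [[-0.94, -0.54], [0.35, -0.84]]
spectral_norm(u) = 0.23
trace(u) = 0.22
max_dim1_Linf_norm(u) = 0.18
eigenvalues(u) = [-0.01, 0.23]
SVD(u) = [[-0.55, -0.84], [-0.84, 0.55]] @ diag([0.23080937893884426, 0.005199095485274705]) @ [[-0.35, -0.94], [0.94, -0.35]]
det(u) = -0.00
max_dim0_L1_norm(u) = 0.3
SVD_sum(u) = [[0.04, 0.12], [0.07, 0.18]] + [[-0.00, 0.0],[0.00, -0.00]]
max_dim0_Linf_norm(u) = 0.18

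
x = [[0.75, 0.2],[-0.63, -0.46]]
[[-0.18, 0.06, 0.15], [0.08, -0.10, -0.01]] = x@[[-0.30, 0.04, 0.3], [0.24, 0.17, -0.38]]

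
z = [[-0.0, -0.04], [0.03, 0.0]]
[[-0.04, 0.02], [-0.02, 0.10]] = z @ [[-0.63, 3.42], [0.89, -0.44]]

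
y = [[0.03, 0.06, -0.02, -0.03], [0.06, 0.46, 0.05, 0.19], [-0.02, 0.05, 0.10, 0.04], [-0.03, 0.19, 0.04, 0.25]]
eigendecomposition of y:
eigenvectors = [[0.06, 0.91, 0.4, 0.10], [0.86, -0.25, 0.45, -0.05], [0.13, 0.2, -0.24, -0.94], [0.5, 0.27, -0.76, 0.32]]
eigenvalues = [0.58, 0.0, 0.17, 0.09]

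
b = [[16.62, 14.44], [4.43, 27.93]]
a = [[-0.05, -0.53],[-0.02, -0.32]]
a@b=[[-3.18, -15.52],[-1.75, -9.23]]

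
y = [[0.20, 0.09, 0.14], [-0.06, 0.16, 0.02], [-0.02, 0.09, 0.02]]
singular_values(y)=[0.26, 0.19, 0.0]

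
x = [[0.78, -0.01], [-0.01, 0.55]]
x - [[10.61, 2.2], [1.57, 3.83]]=[[-9.83,-2.21], [-1.58,-3.28]]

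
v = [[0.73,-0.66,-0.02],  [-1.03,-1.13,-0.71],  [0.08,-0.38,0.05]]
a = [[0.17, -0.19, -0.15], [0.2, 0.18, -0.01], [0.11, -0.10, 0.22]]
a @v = [[0.31, 0.16, 0.12],[-0.04, -0.33, -0.13],[0.2, -0.04, 0.08]]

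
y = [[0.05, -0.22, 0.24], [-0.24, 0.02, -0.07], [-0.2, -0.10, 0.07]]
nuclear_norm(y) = 0.67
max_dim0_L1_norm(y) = 0.49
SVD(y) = [[-0.91,-0.16,-0.37], [0.38,-0.67,-0.64], [-0.15,-0.72,0.67]] @ diag([0.3562878140174676, 0.3151984165885157, 0.0029919496564787397]) @ [[-0.3, 0.63, -0.72], [0.95, 0.30, -0.13], [-0.13, 0.72, 0.68]]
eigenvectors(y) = [[0.05, 0.24, 0.55], [0.75, -0.71, -0.73], [0.66, -0.66, -0.41]]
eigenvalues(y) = [-0.06, 0.04, 0.16]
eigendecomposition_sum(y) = [[-0.01, -0.01, 0.01], [-0.13, -0.17, 0.14], [-0.11, -0.15, 0.12]] + [[0.02, 0.05, -0.06], [-0.07, -0.14, 0.16], [-0.06, -0.13, 0.15]] + [[0.04, -0.26, 0.29], [-0.05, 0.34, -0.38], [-0.03, 0.19, -0.21]]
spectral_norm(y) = 0.36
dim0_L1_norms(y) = [0.49, 0.34, 0.38]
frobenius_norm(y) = 0.48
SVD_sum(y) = [[0.10, -0.20, 0.23], [-0.04, 0.08, -0.1], [0.02, -0.03, 0.04]] + [[-0.05, -0.01, 0.01],[-0.2, -0.06, 0.03],[-0.22, -0.07, 0.03]] + [[0.0, -0.0, -0.0], [0.0, -0.0, -0.00], [-0.00, 0.0, 0.00]]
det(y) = -0.00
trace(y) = 0.14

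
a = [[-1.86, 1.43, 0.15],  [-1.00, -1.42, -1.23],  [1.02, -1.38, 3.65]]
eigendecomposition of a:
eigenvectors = [[(-0.03+0j), 0.80+0.00j, 0.80-0.00j], [-0.22+0.00j, (0.06+0.57j), (0.06-0.57j)], [(0.98+0j), (-0.16+0.11j), (-0.16-0.11j)]]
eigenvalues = [(3.93+0j), (-1.78+1.03j), (-1.78-1.03j)]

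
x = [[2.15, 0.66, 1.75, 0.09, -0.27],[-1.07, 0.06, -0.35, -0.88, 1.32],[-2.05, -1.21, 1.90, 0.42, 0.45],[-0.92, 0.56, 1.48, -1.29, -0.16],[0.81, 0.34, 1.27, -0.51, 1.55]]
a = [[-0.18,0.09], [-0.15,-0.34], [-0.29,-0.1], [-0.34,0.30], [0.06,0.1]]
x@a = [[-1.04, -0.21],[0.66, -0.21],[-0.12, 0.21],[0.08, -0.82],[-0.3, -0.17]]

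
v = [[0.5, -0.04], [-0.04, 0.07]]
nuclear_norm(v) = 0.57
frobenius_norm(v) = 0.51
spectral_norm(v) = 0.50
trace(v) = 0.57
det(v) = 0.03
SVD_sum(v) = [[0.50, -0.05], [-0.05, 0.0]] + [[0.0, 0.01], [0.01, 0.07]]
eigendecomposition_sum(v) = [[0.50, -0.05], [-0.05, 0.0]] + [[0.0, 0.01], [0.01, 0.07]]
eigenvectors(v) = [[1.0, 0.09], [-0.09, 1.0]]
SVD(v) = [[-1.00, 0.09],[0.09, 1.0]] @ diag([0.5036892772862904, 0.06631072271370964]) @ [[-1.0, 0.09],[0.09, 1.0]]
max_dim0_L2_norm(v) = 0.5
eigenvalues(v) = [0.5, 0.07]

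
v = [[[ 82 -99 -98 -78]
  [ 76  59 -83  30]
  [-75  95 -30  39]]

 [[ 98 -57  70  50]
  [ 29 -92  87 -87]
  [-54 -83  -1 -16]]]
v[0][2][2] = -30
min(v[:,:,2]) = -98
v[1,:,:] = [[98, -57, 70, 50], [29, -92, 87, -87], [-54, -83, -1, -16]]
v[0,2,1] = 95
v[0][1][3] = 30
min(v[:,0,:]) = -99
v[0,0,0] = 82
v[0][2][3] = 39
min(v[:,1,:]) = -92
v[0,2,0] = -75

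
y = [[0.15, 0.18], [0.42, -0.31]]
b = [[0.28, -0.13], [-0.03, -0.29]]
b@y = [[-0.01,0.09], [-0.13,0.08]]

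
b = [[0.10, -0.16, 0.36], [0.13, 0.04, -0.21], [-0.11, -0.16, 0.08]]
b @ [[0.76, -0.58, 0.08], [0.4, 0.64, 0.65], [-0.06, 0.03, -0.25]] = [[-0.01,  -0.15,  -0.19], [0.13,  -0.06,  0.09], [-0.15,  -0.04,  -0.13]]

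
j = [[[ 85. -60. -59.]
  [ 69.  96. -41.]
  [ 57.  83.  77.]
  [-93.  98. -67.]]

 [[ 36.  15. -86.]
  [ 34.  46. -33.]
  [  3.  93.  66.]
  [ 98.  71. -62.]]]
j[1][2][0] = 3.0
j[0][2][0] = 57.0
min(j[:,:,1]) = -60.0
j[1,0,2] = -86.0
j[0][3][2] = -67.0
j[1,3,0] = 98.0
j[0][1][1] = 96.0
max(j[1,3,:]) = 98.0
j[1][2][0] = 3.0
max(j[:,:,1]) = 98.0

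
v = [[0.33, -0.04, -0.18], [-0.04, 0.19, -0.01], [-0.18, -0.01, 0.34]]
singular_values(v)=[0.52, 0.21, 0.13]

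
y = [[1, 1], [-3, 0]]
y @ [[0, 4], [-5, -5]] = [[-5, -1], [0, -12]]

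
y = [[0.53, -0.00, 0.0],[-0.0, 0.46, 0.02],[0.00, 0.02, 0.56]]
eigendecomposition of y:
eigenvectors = [[0.00, 0.00, 1.00], [0.19, 0.98, 0.0], [0.98, -0.19, 0.0]]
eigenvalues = [0.56, 0.46, 0.53]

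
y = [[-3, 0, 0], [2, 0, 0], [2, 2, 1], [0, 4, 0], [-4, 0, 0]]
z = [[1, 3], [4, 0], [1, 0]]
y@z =[[-3, -9], [2, 6], [11, 6], [16, 0], [-4, -12]]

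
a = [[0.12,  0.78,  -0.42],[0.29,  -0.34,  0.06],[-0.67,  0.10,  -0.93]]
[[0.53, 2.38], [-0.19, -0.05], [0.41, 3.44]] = a @ [[-0.02, 1.25],[0.48, 0.41],[-0.38, -4.55]]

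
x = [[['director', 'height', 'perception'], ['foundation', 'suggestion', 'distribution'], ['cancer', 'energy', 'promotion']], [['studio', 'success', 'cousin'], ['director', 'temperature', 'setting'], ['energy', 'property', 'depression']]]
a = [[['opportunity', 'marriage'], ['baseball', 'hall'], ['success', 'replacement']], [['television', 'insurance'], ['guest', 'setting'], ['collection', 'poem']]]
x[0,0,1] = 'height'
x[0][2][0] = 'cancer'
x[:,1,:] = [['foundation', 'suggestion', 'distribution'], ['director', 'temperature', 'setting']]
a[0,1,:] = ['baseball', 'hall']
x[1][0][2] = 'cousin'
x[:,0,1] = ['height', 'success']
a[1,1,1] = 'setting'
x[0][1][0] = 'foundation'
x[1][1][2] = 'setting'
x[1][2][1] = 'property'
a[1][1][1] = 'setting'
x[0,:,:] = [['director', 'height', 'perception'], ['foundation', 'suggestion', 'distribution'], ['cancer', 'energy', 'promotion']]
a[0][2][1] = 'replacement'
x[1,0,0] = 'studio'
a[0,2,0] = 'success'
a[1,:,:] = [['television', 'insurance'], ['guest', 'setting'], ['collection', 'poem']]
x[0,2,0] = 'cancer'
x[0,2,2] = 'promotion'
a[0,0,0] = 'opportunity'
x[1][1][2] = 'setting'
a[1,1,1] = 'setting'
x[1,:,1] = ['success', 'temperature', 'property']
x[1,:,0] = ['studio', 'director', 'energy']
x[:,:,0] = [['director', 'foundation', 'cancer'], ['studio', 'director', 'energy']]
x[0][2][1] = 'energy'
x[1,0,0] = 'studio'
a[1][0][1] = 'insurance'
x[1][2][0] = 'energy'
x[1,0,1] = 'success'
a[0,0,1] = 'marriage'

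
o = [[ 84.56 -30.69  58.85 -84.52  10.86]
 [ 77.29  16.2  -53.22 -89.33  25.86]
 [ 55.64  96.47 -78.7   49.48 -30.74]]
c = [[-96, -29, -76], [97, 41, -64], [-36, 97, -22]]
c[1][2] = -64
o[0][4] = 10.86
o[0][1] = -30.69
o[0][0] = 84.56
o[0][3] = -84.52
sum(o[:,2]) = -73.07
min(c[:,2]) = -76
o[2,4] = -30.74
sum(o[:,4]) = 5.98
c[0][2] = -76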